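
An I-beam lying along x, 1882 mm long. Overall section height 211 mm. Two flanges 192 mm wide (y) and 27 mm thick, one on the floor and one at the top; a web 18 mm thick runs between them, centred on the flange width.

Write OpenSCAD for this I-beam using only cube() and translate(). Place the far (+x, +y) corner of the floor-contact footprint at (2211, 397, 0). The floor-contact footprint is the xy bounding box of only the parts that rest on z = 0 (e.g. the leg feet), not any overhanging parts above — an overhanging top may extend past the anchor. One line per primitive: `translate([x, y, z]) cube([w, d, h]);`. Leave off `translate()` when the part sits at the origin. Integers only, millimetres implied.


translate([329, 205, 0]) cube([1882, 192, 27]);
translate([329, 292, 27]) cube([1882, 18, 157]);
translate([329, 205, 184]) cube([1882, 192, 27]);


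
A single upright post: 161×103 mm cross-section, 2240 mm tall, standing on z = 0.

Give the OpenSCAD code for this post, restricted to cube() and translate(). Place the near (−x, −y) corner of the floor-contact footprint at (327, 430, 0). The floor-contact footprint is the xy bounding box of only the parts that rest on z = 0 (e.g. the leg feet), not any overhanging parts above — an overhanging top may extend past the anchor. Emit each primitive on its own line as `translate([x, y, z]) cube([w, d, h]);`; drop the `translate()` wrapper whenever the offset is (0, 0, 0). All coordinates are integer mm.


translate([327, 430, 0]) cube([161, 103, 2240]);


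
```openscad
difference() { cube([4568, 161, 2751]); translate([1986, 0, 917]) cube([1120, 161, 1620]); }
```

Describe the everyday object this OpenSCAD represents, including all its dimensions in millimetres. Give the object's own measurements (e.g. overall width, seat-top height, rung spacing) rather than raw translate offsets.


A wall 4568 mm long (x), 161 mm thick (y), 2751 mm tall, with a rectangular window opening cut through it. The opening is 1120 mm wide and 1620 mm tall; its sill is at z = 917 mm and its near (−x) edge is 1986 mm from the wall's −x end. The opening passes through the full wall thickness.


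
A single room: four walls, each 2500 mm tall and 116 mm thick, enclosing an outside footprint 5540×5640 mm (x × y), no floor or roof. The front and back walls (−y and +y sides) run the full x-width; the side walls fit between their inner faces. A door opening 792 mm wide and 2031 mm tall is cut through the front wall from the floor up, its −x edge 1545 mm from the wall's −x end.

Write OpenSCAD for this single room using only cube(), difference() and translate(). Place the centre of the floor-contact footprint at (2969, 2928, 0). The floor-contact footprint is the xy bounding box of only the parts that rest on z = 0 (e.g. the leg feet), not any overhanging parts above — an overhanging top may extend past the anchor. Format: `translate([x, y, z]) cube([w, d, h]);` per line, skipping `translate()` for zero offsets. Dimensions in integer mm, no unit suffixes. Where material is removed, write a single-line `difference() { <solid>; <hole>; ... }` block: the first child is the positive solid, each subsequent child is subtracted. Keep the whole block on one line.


difference() { translate([199, 108, 0]) cube([5540, 116, 2500]); translate([1744, 108, 0]) cube([792, 116, 2031]); }
translate([199, 5632, 0]) cube([5540, 116, 2500]);
translate([199, 224, 0]) cube([116, 5408, 2500]);
translate([5623, 224, 0]) cube([116, 5408, 2500]);


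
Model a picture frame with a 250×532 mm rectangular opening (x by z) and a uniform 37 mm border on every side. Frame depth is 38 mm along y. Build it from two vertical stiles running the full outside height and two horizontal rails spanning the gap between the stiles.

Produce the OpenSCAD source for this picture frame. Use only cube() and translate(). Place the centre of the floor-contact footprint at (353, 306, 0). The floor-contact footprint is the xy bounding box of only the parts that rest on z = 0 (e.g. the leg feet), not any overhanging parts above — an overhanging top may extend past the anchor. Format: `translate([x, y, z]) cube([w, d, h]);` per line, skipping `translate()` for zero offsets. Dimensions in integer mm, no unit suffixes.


translate([191, 287, 0]) cube([37, 38, 606]);
translate([478, 287, 0]) cube([37, 38, 606]);
translate([228, 287, 0]) cube([250, 38, 37]);
translate([228, 287, 569]) cube([250, 38, 37]);


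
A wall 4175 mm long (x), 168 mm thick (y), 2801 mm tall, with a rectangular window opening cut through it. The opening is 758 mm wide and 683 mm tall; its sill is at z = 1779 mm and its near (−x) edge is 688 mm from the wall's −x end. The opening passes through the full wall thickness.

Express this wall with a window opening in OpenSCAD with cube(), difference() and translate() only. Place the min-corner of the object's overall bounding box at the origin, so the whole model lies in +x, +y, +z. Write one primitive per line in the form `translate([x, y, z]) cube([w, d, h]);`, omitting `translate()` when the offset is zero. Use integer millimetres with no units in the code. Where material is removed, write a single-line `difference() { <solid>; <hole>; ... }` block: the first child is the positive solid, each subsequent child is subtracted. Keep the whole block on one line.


difference() { cube([4175, 168, 2801]); translate([688, 0, 1779]) cube([758, 168, 683]); }


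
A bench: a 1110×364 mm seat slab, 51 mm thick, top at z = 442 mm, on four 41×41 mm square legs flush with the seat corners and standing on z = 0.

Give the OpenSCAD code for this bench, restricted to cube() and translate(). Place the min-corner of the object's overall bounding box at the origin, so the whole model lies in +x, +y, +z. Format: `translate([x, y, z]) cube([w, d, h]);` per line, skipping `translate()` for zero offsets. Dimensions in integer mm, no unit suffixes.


translate([0, 0, 391]) cube([1110, 364, 51]);
cube([41, 41, 391]);
translate([0, 323, 0]) cube([41, 41, 391]);
translate([1069, 0, 0]) cube([41, 41, 391]);
translate([1069, 323, 0]) cube([41, 41, 391]);


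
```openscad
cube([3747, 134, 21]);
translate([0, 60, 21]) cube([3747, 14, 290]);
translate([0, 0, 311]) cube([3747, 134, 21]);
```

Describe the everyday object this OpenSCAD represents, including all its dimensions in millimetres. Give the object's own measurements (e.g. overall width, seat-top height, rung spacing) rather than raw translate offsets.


An I-beam lying along x, 3747 mm long. Overall section height 332 mm. Two flanges 134 mm wide (y) and 21 mm thick, one on the floor and one at the top; a web 14 mm thick runs between them, centred on the flange width.


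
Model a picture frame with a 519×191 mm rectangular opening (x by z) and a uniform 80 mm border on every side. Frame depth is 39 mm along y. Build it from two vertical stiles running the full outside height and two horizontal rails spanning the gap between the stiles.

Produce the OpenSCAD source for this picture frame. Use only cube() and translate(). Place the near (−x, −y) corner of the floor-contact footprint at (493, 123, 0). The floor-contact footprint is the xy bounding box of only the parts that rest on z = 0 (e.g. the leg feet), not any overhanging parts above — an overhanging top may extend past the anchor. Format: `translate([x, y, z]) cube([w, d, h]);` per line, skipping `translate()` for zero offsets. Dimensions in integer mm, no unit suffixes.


translate([493, 123, 0]) cube([80, 39, 351]);
translate([1092, 123, 0]) cube([80, 39, 351]);
translate([573, 123, 0]) cube([519, 39, 80]);
translate([573, 123, 271]) cube([519, 39, 80]);


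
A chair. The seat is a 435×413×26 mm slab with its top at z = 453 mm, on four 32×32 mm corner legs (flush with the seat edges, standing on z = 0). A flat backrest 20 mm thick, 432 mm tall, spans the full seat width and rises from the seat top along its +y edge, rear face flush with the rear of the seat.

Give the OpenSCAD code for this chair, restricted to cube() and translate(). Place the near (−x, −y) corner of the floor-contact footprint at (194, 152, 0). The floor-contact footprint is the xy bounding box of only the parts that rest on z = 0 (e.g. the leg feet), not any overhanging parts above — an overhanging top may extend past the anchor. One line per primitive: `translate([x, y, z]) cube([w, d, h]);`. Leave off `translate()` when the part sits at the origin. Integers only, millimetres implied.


// leg_h = 453 - 26 = 427
translate([194, 152, 427]) cube([435, 413, 26]);
translate([194, 152, 0]) cube([32, 32, 427]);
translate([597, 152, 0]) cube([32, 32, 427]);
translate([194, 533, 0]) cube([32, 32, 427]);
translate([597, 533, 0]) cube([32, 32, 427]);
translate([194, 545, 453]) cube([435, 20, 432]);


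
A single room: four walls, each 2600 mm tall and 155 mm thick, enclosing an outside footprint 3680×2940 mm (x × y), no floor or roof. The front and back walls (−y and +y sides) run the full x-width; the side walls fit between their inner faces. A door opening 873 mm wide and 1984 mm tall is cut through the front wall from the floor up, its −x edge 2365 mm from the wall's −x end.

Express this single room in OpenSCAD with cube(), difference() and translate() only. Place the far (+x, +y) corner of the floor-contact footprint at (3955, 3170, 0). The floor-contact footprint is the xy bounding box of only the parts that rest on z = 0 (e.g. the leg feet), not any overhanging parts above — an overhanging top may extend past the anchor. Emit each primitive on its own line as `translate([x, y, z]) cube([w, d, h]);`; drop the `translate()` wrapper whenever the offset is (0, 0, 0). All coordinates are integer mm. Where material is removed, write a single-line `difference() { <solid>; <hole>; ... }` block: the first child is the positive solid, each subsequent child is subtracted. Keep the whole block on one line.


difference() { translate([275, 230, 0]) cube([3680, 155, 2600]); translate([2640, 230, 0]) cube([873, 155, 1984]); }
translate([275, 3015, 0]) cube([3680, 155, 2600]);
translate([275, 385, 0]) cube([155, 2630, 2600]);
translate([3800, 385, 0]) cube([155, 2630, 2600]);


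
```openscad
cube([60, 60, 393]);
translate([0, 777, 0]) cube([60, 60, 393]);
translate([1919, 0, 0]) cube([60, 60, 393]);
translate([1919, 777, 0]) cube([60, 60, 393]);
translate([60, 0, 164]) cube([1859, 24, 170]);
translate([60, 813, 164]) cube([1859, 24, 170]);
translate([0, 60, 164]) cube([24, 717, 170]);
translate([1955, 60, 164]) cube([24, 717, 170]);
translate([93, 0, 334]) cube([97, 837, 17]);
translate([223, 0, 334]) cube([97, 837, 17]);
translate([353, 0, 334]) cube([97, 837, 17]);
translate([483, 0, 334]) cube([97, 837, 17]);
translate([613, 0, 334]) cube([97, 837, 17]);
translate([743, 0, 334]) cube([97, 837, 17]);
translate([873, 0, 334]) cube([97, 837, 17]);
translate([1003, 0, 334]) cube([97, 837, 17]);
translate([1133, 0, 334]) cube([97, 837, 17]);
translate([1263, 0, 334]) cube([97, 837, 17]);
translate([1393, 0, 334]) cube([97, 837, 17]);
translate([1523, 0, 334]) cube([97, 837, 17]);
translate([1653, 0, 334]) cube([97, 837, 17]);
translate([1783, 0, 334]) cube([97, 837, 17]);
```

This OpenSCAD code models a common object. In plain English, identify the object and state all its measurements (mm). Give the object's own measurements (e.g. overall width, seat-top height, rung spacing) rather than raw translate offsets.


A bed frame 1979 mm long (x) by 837 mm wide (y). Four 60×60 mm corner posts, 393 mm tall, at the corners of the footprint. Four rails of 24 mm thickness and 170 mm height run between adjacent posts with their undersides at z = 164 mm, their outer faces flush with the outside of the frame (the two x-running rails run between the posts' inner faces; the two y-running rails run between the posts' inner faces). 14 slats, each 97 mm wide (x) and 17 mm thick, lie across the top of the two x-running rails, running the full 837 mm width of the frame in y; along x they sit between the end posts with a 33 mm gap after the −x posts and between neighbouring slats, leaving 39 mm before the +x posts.


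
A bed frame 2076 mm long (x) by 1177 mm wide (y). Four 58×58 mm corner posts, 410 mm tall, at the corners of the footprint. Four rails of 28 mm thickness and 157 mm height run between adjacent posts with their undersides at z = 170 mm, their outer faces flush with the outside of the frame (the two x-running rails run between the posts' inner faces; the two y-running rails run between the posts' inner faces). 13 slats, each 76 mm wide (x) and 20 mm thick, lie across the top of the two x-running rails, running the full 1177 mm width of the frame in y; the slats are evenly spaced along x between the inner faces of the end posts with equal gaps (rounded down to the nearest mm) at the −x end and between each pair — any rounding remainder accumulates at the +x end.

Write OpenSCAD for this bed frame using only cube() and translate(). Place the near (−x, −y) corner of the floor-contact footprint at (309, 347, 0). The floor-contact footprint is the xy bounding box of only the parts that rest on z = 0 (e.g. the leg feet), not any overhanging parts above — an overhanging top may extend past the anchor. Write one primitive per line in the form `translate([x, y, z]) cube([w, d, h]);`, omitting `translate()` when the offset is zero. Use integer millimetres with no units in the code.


// slat z = rail_z + rail_h = 170 + 157 = 327
// slat gap = ⌊(1960 − 13·76) / 14⌋ = 69
translate([309, 347, 0]) cube([58, 58, 410]);
translate([309, 1466, 0]) cube([58, 58, 410]);
translate([2327, 347, 0]) cube([58, 58, 410]);
translate([2327, 1466, 0]) cube([58, 58, 410]);
translate([367, 347, 170]) cube([1960, 28, 157]);
translate([367, 1496, 170]) cube([1960, 28, 157]);
translate([309, 405, 170]) cube([28, 1061, 157]);
translate([2357, 405, 170]) cube([28, 1061, 157]);
translate([436, 347, 327]) cube([76, 1177, 20]);
translate([581, 347, 327]) cube([76, 1177, 20]);
translate([726, 347, 327]) cube([76, 1177, 20]);
translate([871, 347, 327]) cube([76, 1177, 20]);
translate([1016, 347, 327]) cube([76, 1177, 20]);
translate([1161, 347, 327]) cube([76, 1177, 20]);
translate([1306, 347, 327]) cube([76, 1177, 20]);
translate([1451, 347, 327]) cube([76, 1177, 20]);
translate([1596, 347, 327]) cube([76, 1177, 20]);
translate([1741, 347, 327]) cube([76, 1177, 20]);
translate([1886, 347, 327]) cube([76, 1177, 20]);
translate([2031, 347, 327]) cube([76, 1177, 20]);
translate([2176, 347, 327]) cube([76, 1177, 20]);


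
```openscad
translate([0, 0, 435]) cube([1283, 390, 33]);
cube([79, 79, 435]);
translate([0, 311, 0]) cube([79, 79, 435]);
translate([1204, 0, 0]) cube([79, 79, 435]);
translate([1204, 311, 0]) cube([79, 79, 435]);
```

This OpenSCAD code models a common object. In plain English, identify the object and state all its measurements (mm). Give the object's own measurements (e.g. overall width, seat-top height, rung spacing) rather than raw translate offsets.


A bench: a 1283×390 mm seat slab, 33 mm thick, top at z = 468 mm, on four 79×79 mm square legs flush with the seat corners and standing on z = 0.


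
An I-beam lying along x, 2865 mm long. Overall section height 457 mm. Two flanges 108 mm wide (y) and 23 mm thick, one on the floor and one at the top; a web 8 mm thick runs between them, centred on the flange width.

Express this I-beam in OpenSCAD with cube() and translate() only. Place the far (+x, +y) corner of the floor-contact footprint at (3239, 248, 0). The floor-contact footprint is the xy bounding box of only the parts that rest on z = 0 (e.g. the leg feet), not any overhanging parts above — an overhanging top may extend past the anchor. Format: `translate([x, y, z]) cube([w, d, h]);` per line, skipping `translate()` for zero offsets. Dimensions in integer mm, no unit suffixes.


translate([374, 140, 0]) cube([2865, 108, 23]);
translate([374, 190, 23]) cube([2865, 8, 411]);
translate([374, 140, 434]) cube([2865, 108, 23]);


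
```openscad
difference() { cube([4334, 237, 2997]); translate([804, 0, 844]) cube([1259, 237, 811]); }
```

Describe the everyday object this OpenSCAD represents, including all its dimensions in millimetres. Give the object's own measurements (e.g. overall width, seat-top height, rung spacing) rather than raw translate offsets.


A wall 4334 mm long (x), 237 mm thick (y), 2997 mm tall, with a rectangular window opening cut through it. The opening is 1259 mm wide and 811 mm tall; its sill is at z = 844 mm and its near (−x) edge is 804 mm from the wall's −x end. The opening passes through the full wall thickness.


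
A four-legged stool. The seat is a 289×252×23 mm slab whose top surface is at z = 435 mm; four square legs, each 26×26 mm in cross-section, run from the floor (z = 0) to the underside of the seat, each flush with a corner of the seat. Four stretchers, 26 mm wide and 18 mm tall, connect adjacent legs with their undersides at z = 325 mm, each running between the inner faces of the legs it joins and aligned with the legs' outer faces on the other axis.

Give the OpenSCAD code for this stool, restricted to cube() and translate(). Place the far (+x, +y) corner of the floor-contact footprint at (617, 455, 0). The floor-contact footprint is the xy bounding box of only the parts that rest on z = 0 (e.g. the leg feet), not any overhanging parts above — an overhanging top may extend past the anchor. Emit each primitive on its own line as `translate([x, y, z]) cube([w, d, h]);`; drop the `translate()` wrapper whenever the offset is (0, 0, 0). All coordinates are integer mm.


translate([328, 203, 412]) cube([289, 252, 23]);
translate([328, 203, 0]) cube([26, 26, 412]);
translate([591, 203, 0]) cube([26, 26, 412]);
translate([328, 429, 0]) cube([26, 26, 412]);
translate([591, 429, 0]) cube([26, 26, 412]);
translate([354, 203, 325]) cube([237, 26, 18]);
translate([354, 429, 325]) cube([237, 26, 18]);
translate([328, 229, 325]) cube([26, 200, 18]);
translate([591, 229, 325]) cube([26, 200, 18]);


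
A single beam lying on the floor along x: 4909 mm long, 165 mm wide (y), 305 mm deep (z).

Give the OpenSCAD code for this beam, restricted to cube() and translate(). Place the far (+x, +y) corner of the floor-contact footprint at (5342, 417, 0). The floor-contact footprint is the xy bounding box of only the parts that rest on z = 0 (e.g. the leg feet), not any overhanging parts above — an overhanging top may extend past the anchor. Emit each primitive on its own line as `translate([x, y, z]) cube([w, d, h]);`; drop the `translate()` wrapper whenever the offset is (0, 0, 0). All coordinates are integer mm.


translate([433, 252, 0]) cube([4909, 165, 305]);


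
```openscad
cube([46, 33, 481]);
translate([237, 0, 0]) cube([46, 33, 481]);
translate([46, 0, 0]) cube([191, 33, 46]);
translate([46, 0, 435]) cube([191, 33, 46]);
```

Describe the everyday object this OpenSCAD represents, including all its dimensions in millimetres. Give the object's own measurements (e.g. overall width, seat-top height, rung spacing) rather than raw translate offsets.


A rectangular picture frame lying in the x–z plane (depth along y). The opening is 191 mm wide (x) by 389 mm tall (z), surrounded by a border 46 mm wide on all four sides. The frame is 33 mm deep and is made of two full-height vertical stiles with two horizontal rails fitted between them.


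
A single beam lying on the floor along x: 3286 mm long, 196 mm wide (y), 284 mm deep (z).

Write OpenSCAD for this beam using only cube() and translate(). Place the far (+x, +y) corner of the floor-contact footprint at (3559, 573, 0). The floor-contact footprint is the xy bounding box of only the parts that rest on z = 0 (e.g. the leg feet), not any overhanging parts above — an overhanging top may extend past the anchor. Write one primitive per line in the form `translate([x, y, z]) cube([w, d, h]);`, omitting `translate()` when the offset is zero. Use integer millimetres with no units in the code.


translate([273, 377, 0]) cube([3286, 196, 284]);


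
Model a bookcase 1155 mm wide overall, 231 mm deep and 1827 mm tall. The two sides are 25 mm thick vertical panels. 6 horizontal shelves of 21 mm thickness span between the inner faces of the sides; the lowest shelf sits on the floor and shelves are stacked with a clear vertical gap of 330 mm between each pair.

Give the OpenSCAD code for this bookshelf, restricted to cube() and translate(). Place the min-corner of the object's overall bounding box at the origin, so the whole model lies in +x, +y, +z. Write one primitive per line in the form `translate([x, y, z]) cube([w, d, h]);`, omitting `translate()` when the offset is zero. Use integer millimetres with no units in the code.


cube([25, 231, 1827]);
translate([1130, 0, 0]) cube([25, 231, 1827]);
translate([25, 0, 0]) cube([1105, 231, 21]);
translate([25, 0, 351]) cube([1105, 231, 21]);
translate([25, 0, 702]) cube([1105, 231, 21]);
translate([25, 0, 1053]) cube([1105, 231, 21]);
translate([25, 0, 1404]) cube([1105, 231, 21]);
translate([25, 0, 1755]) cube([1105, 231, 21]);


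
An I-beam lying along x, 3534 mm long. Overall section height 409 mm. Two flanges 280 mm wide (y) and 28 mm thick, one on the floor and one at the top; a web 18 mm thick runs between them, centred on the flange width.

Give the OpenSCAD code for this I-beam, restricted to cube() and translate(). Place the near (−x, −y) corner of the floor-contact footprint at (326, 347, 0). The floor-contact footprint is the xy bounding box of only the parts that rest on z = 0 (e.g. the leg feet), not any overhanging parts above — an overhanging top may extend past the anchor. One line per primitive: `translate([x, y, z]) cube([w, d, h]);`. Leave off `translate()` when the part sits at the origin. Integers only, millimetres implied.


translate([326, 347, 0]) cube([3534, 280, 28]);
translate([326, 478, 28]) cube([3534, 18, 353]);
translate([326, 347, 381]) cube([3534, 280, 28]);


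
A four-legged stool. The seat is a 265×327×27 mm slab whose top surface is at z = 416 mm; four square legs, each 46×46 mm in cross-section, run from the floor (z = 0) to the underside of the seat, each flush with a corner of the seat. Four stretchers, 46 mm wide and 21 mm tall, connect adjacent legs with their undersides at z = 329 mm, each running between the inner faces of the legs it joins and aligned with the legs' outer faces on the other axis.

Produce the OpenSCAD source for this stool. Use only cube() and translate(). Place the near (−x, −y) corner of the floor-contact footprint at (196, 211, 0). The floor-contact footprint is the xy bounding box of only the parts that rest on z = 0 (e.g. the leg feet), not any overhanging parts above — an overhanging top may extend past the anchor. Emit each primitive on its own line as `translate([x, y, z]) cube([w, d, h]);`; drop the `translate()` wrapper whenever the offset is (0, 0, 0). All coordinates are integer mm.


translate([196, 211, 389]) cube([265, 327, 27]);
translate([196, 211, 0]) cube([46, 46, 389]);
translate([415, 211, 0]) cube([46, 46, 389]);
translate([196, 492, 0]) cube([46, 46, 389]);
translate([415, 492, 0]) cube([46, 46, 389]);
translate([242, 211, 329]) cube([173, 46, 21]);
translate([242, 492, 329]) cube([173, 46, 21]);
translate([196, 257, 329]) cube([46, 235, 21]);
translate([415, 257, 329]) cube([46, 235, 21]);


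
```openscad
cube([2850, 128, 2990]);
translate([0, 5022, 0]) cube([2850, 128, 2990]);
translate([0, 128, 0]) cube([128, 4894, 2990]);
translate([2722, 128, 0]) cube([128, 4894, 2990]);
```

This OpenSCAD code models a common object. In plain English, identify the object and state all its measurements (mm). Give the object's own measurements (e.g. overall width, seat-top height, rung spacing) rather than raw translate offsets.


The wall frame of a small rectangular building: four walls, each 2990 mm tall and 128 mm thick, enclosing a footprint 2850 mm (x) by 5150 mm (y) outside-to-outside, with no floor or roof. The front and back walls (the −y and +y sides) span the full width; the two side walls fit between them.


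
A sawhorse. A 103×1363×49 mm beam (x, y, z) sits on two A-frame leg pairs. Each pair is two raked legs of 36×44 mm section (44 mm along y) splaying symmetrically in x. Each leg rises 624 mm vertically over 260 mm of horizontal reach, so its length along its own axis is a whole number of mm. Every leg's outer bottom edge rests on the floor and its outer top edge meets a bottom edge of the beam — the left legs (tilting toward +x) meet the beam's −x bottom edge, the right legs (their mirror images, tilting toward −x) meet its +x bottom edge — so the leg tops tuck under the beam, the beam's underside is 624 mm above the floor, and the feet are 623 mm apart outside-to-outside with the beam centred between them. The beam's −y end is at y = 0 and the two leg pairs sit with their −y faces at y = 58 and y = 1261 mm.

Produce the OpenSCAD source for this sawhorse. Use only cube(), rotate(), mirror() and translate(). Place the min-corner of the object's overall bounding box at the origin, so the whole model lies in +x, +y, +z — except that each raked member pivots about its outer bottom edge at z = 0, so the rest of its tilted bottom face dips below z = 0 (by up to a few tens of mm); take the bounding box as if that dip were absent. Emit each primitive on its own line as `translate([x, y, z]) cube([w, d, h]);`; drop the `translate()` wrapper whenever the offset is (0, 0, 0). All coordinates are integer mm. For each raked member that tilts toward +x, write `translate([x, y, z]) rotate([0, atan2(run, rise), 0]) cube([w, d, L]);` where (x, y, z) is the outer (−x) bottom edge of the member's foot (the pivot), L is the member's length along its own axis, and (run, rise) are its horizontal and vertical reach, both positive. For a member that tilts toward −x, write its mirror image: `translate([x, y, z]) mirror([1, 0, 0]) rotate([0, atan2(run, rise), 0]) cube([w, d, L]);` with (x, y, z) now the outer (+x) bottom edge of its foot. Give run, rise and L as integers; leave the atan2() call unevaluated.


// leg length = √(260² + 624²) = 676
// right-leg outer foot x = 2·260 + 103 = 623
// beam min-corner = (260, 0, 624)
translate([260, 0, 624]) cube([103, 1363, 49]);
translate([0, 58, 0]) rotate([0, atan2(260, 624), 0]) cube([36, 44, 676]);
translate([623, 58, 0]) mirror([1, 0, 0]) rotate([0, atan2(260, 624), 0]) cube([36, 44, 676]);
translate([0, 1261, 0]) rotate([0, atan2(260, 624), 0]) cube([36, 44, 676]);
translate([623, 1261, 0]) mirror([1, 0, 0]) rotate([0, atan2(260, 624), 0]) cube([36, 44, 676]);


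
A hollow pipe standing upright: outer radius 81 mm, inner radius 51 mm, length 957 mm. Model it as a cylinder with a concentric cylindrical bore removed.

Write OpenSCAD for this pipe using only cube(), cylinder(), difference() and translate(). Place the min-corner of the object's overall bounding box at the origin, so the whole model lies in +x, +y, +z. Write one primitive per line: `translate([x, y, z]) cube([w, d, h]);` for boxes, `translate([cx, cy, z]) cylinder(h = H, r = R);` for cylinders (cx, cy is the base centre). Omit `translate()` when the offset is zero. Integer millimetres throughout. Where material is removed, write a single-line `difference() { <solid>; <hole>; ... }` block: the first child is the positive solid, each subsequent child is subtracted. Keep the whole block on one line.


difference() { translate([81, 81, 0]) cylinder(h = 957, r = 81); translate([81, 81, 0]) cylinder(h = 957, r = 51); }


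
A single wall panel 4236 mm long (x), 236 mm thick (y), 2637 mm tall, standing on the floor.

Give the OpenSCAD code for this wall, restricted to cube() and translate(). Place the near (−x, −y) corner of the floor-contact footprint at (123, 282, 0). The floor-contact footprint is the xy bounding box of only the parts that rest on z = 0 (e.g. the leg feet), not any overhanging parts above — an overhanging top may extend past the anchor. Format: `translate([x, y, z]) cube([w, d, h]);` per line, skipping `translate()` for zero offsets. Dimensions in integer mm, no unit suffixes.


translate([123, 282, 0]) cube([4236, 236, 2637]);


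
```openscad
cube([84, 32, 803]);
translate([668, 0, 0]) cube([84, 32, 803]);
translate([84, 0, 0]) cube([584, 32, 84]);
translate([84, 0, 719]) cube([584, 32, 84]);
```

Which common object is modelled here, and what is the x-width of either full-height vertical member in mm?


A picture frame. The border width is 84 mm.

Four thin pieces enclosing a rectangular opening — a picture frame. The two full-height stiles are 803 mm tall; the top rail sits at z = 719 and is 84 mm tall, so the border above the opening is 803 − 719 = 84 mm, matching the stile x-width.


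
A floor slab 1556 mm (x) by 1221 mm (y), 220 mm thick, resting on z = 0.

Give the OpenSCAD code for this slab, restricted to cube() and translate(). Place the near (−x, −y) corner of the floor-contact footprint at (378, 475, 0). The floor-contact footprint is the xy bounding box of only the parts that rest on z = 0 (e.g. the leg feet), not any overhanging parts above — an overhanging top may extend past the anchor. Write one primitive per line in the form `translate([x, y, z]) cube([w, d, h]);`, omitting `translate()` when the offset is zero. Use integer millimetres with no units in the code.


translate([378, 475, 0]) cube([1556, 1221, 220]);


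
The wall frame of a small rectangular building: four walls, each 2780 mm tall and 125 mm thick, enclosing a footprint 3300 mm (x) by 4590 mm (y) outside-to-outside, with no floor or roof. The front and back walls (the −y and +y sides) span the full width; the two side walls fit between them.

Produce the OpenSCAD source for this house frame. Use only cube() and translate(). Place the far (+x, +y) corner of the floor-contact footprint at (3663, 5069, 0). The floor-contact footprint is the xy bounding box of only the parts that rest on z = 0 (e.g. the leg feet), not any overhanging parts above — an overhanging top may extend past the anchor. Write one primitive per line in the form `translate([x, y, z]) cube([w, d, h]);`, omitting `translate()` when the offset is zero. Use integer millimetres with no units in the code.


translate([363, 479, 0]) cube([3300, 125, 2780]);
translate([363, 4944, 0]) cube([3300, 125, 2780]);
translate([363, 604, 0]) cube([125, 4340, 2780]);
translate([3538, 604, 0]) cube([125, 4340, 2780]);


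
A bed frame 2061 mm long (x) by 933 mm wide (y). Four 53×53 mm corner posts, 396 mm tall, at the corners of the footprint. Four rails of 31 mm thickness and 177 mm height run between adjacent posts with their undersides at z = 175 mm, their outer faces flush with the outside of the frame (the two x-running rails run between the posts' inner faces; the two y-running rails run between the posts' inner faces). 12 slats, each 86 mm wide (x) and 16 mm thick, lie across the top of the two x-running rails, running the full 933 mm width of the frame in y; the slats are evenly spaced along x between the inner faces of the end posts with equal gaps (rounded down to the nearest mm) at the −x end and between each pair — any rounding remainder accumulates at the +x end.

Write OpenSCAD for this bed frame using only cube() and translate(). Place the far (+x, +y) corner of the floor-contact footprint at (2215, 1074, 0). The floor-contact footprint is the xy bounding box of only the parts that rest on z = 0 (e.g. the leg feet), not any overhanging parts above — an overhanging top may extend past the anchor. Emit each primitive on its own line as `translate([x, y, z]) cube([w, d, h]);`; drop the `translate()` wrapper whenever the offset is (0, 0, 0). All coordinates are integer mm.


translate([154, 141, 0]) cube([53, 53, 396]);
translate([154, 1021, 0]) cube([53, 53, 396]);
translate([2162, 141, 0]) cube([53, 53, 396]);
translate([2162, 1021, 0]) cube([53, 53, 396]);
translate([207, 141, 175]) cube([1955, 31, 177]);
translate([207, 1043, 175]) cube([1955, 31, 177]);
translate([154, 194, 175]) cube([31, 827, 177]);
translate([2184, 194, 175]) cube([31, 827, 177]);
translate([278, 141, 352]) cube([86, 933, 16]);
translate([435, 141, 352]) cube([86, 933, 16]);
translate([592, 141, 352]) cube([86, 933, 16]);
translate([749, 141, 352]) cube([86, 933, 16]);
translate([906, 141, 352]) cube([86, 933, 16]);
translate([1063, 141, 352]) cube([86, 933, 16]);
translate([1220, 141, 352]) cube([86, 933, 16]);
translate([1377, 141, 352]) cube([86, 933, 16]);
translate([1534, 141, 352]) cube([86, 933, 16]);
translate([1691, 141, 352]) cube([86, 933, 16]);
translate([1848, 141, 352]) cube([86, 933, 16]);
translate([2005, 141, 352]) cube([86, 933, 16]);


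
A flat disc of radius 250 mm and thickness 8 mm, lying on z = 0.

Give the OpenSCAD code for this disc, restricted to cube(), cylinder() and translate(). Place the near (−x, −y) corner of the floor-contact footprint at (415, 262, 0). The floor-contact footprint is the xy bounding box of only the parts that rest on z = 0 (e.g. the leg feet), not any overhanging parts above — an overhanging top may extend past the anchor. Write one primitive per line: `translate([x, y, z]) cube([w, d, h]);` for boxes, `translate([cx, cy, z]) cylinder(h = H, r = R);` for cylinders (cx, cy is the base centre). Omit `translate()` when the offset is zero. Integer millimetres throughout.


translate([665, 512, 0]) cylinder(h = 8, r = 250);


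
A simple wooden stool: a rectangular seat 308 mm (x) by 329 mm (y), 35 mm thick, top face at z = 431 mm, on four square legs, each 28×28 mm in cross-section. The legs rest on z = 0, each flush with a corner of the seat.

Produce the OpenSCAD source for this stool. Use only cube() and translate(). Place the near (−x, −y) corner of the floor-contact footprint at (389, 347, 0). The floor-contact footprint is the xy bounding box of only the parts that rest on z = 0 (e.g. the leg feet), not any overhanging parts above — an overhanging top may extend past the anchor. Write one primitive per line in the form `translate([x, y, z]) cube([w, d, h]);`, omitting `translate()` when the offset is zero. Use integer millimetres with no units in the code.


translate([389, 347, 396]) cube([308, 329, 35]);
translate([389, 347, 0]) cube([28, 28, 396]);
translate([669, 347, 0]) cube([28, 28, 396]);
translate([389, 648, 0]) cube([28, 28, 396]);
translate([669, 648, 0]) cube([28, 28, 396]);


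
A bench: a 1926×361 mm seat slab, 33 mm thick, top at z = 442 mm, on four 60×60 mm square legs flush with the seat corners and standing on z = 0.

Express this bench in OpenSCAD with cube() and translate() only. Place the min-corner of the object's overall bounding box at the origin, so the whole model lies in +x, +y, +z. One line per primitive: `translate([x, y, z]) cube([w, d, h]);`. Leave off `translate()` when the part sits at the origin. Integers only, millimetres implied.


translate([0, 0, 409]) cube([1926, 361, 33]);
cube([60, 60, 409]);
translate([0, 301, 0]) cube([60, 60, 409]);
translate([1866, 0, 0]) cube([60, 60, 409]);
translate([1866, 301, 0]) cube([60, 60, 409]);


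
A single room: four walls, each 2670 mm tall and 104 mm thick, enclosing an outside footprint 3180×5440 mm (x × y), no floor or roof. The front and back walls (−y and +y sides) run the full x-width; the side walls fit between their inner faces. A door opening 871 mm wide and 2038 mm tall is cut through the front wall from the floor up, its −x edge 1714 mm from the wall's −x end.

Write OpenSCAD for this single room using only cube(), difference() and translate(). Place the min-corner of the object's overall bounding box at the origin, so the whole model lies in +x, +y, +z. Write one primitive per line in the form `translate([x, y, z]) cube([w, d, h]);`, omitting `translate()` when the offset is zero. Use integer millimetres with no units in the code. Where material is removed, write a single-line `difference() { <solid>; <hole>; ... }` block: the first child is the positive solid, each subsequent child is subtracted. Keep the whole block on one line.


difference() { cube([3180, 104, 2670]); translate([1714, 0, 0]) cube([871, 104, 2038]); }
translate([0, 5336, 0]) cube([3180, 104, 2670]);
translate([0, 104, 0]) cube([104, 5232, 2670]);
translate([3076, 104, 0]) cube([104, 5232, 2670]);


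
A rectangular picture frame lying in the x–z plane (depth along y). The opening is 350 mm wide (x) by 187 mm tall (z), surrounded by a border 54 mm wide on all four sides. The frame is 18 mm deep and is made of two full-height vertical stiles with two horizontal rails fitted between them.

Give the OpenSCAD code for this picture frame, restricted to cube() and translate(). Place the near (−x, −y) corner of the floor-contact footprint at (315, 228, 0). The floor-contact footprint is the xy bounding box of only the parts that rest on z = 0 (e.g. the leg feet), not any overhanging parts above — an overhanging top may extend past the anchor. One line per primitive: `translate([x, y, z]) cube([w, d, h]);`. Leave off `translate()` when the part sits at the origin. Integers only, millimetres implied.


translate([315, 228, 0]) cube([54, 18, 295]);
translate([719, 228, 0]) cube([54, 18, 295]);
translate([369, 228, 0]) cube([350, 18, 54]);
translate([369, 228, 241]) cube([350, 18, 54]);


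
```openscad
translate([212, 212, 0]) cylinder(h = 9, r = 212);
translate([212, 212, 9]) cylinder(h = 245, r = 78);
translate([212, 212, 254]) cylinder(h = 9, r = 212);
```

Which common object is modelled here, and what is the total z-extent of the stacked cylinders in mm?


A spool. The overall height is 263 mm.

Three coaxial cylinders, large–small–large — a spool. Two 9 mm flanges and a 245 mm core give 9 + 245 + 9 = 263 mm.


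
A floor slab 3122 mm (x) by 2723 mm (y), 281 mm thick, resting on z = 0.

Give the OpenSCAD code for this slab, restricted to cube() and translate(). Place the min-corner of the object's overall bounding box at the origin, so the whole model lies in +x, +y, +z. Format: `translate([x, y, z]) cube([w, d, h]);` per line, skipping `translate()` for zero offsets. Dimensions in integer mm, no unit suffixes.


cube([3122, 2723, 281]);


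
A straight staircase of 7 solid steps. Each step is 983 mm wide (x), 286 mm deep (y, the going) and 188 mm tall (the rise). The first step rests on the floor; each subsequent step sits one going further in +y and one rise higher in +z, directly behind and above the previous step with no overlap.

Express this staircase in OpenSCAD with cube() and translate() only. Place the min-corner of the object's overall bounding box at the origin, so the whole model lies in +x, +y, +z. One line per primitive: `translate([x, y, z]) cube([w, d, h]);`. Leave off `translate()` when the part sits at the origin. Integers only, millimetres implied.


cube([983, 286, 188]);
translate([0, 286, 188]) cube([983, 286, 188]);
translate([0, 572, 376]) cube([983, 286, 188]);
translate([0, 858, 564]) cube([983, 286, 188]);
translate([0, 1144, 752]) cube([983, 286, 188]);
translate([0, 1430, 940]) cube([983, 286, 188]);
translate([0, 1716, 1128]) cube([983, 286, 188]);


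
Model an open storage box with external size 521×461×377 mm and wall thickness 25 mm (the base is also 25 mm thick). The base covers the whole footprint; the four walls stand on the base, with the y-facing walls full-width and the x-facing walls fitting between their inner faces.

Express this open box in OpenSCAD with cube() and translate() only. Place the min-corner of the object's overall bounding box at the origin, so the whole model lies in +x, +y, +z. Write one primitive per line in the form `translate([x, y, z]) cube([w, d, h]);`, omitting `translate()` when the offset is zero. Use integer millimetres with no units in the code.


cube([521, 461, 25]);
translate([0, 0, 25]) cube([521, 25, 352]);
translate([0, 436, 25]) cube([521, 25, 352]);
translate([0, 25, 25]) cube([25, 411, 352]);
translate([496, 25, 25]) cube([25, 411, 352]);


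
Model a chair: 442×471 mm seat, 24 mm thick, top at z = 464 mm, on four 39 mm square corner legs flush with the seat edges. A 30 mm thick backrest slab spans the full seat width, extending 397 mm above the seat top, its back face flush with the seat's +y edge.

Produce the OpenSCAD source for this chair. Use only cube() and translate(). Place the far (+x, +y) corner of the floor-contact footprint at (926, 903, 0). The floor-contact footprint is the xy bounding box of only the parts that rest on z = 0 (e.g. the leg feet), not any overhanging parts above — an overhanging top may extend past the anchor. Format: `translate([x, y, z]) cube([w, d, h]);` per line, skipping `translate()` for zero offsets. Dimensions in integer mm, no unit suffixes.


// leg_h = 464 - 24 = 440
translate([484, 432, 440]) cube([442, 471, 24]);
translate([484, 432, 0]) cube([39, 39, 440]);
translate([887, 432, 0]) cube([39, 39, 440]);
translate([484, 864, 0]) cube([39, 39, 440]);
translate([887, 864, 0]) cube([39, 39, 440]);
translate([484, 873, 464]) cube([442, 30, 397]);
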